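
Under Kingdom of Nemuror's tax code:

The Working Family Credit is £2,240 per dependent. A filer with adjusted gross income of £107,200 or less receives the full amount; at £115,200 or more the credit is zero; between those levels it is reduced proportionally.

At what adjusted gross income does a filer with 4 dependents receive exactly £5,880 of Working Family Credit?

Full credit = 4 × £2,240 = £8,960.
£5,880 is 5,880/8,960 of the full £8,960, so 3,080/8,960 of the £8,000 range has been used: income = £107,200 + £8,000 × 3,080/8,960 = £109,950.

£109,950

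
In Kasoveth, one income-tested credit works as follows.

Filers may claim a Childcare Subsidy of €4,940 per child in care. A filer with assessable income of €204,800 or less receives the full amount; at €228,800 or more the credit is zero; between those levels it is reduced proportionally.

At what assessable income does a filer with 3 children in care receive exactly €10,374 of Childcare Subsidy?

Full credit = 3 × €4,940 = €14,820.
€10,374 is 10,374/14,820 of the full €14,820, so 4,446/14,820 of the €24,000 range has been used: income = €204,800 + €24,000 × 4,446/14,820 = €212,000.

€212,000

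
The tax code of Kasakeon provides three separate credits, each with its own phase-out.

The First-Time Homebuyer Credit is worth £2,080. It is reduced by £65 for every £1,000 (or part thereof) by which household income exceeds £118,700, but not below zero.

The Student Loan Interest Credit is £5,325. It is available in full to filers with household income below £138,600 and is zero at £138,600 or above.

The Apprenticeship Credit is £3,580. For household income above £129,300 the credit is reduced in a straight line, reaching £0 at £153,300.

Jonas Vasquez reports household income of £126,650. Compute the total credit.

First-Time Homebuyer Credit: income exceeds £118,700 by £7,950, which is 8 full-or-partial £1,000 increments; reduction = 8 × £65 = £520, leaving £1,560.
Student Loan Interest Credit: £126,650 is below the £138,600 cutoff, so the full £5,325 applies.
Apprenticeship Credit: £126,650 is at or below the £129,300 threshold, so the full £3,580 applies.
Total: £1,560 + £5,325 + £3,580 = £10,465.

£10,465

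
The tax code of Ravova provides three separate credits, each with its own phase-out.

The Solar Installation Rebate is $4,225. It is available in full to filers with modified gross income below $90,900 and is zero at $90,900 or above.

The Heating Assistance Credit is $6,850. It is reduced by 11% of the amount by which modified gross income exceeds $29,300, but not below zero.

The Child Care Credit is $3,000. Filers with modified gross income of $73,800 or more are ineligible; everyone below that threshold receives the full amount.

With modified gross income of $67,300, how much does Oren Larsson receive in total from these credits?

Solar Installation Rebate: $67,300 is below the $90,900 cutoff, so the full $4,225 applies.
Heating Assistance Credit: 11% of the $38,000 excess over $29,300 is $4,180; credit = $6,850 − $4,180 = $2,670.
Child Care Credit: $67,300 is below the $73,800 cutoff, so the full $3,000 applies.
Total: $4,225 + $2,670 + $3,000 = $9,895.

$9,895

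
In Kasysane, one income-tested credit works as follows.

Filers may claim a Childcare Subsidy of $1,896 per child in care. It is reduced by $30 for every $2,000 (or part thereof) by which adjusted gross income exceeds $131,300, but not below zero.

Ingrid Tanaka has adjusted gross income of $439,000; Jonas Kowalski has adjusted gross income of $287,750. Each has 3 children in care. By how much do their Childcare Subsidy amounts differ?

$2,250

Ingrid ($439,000): Childcare Subsidy: base = 3 × $1,896 = $5,688. income exceeds $131,300 by $307,700, which is 154 full-or-partial $2,000 increments; reduction = 154 × $30 = $4,620, leaving $1,068.
Jonas ($287,750): Childcare Subsidy: base = 3 × $1,896 = $5,688. income exceeds $131,300 by $156,450, which is 79 full-or-partial $2,000 increments; reduction = 79 × $30 = $2,370, leaving $3,318.
Difference: |$1,068 − $3,318| = $2,250.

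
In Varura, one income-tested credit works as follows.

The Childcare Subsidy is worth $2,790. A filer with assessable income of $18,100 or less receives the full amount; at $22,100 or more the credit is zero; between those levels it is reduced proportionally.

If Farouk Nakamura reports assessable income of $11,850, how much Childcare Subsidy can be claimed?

$2,790

Childcare Subsidy: $11,850 is at or below the $18,100 threshold, so the full $2,790 applies.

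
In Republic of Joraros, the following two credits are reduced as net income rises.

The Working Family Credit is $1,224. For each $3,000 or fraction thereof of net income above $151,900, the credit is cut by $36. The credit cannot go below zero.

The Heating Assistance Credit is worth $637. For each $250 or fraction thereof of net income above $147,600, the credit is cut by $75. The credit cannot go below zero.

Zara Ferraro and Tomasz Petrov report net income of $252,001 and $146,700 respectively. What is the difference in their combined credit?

$1,861

Zara ($252,001): Working Family Credit: income exceeds $151,900 by $100,101 → 34 increments × $36 = $1,224 ≥ base, so the credit is $0. Heating Assistance Credit: income exceeds $147,600 by $104,401 → 418 increments × $75 = $31,350 ≥ base, so the credit is $0. total $0 + $0 = $0
Tomasz ($146,700): Working Family Credit: $146,700 is at or below the $151,900 threshold, so the full $1,224 applies. Heating Assistance Credit: $146,700 is at or below the $147,600 threshold, so the full $637 applies. total $1,224 + $637 = $1,861
Difference: |$0 − $1,861| = $1,861.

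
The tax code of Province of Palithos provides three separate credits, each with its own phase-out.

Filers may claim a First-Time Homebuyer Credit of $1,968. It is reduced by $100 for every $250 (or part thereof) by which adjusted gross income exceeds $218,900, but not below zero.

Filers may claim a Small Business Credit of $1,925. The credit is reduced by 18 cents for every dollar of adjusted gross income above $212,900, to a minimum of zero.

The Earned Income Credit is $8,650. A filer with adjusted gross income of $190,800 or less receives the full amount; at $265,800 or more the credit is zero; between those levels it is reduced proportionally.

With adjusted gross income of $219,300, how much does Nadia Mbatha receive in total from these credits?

$7,904

First-Time Homebuyer Credit: income exceeds $218,900 by $400, which is 2 full-or-partial $250 increments; reduction = 2 × $100 = $200, leaving $1,768.
Small Business Credit: 18% of the $6,400 excess over $212,900 is $1,152; credit = $1,925 − $1,152 = $773.
Earned Income Credit: $219,300 is $28,500 into a $75,000 phase-out range, leaving 46,500/75,000 of the credit: $8,650 × 46,500/75,000 = $5,363.
Total: $1,768 + $773 + $5,363 = $7,904.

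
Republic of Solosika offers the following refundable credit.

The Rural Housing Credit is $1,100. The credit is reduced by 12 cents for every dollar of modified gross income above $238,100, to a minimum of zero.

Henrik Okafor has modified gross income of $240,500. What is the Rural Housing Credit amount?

$812

Rural Housing Credit: 12% of the $2,400 excess over $238,100 is $288; credit = $1,100 − $288 = $812.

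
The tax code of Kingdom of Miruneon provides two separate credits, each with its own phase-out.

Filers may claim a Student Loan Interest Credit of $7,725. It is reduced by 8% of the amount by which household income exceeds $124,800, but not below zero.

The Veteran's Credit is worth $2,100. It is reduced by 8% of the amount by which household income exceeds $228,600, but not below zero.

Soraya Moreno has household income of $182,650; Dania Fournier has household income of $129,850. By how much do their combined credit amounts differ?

Soraya ($182,650): Student Loan Interest Credit: 8% of the $57,850 excess over $124,800 is $4,628; credit = $7,725 − $4,628 = $3,097. Veteran's Credit: $182,650 is at or below the $228,600 threshold, so the full $2,100 applies. total $3,097 + $2,100 = $5,197
Dania ($129,850): Student Loan Interest Credit: 8% of the $5,050 excess over $124,800 is $404; credit = $7,725 − $404 = $7,321. Veteran's Credit: $129,850 is at or below the $228,600 threshold, so the full $2,100 applies. total $7,321 + $2,100 = $9,421
Difference: |$5,197 − $9,421| = $4,224.

$4,224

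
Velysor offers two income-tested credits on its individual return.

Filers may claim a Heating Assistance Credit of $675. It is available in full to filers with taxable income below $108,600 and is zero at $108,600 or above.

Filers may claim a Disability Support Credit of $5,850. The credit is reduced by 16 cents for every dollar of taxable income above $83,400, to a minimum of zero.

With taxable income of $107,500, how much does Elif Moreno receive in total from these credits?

$2,669

Heating Assistance Credit: $107,500 is below the $108,600 cutoff, so the full $675 applies.
Disability Support Credit: 16% of the $24,100 excess over $83,400 is $3,856; credit = $5,850 − $3,856 = $1,994.
Total: $675 + $1,994 = $2,669.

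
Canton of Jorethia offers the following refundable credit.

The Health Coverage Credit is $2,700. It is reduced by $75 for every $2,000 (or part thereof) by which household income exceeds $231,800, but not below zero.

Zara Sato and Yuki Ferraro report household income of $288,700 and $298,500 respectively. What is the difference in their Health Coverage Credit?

$375

Zara ($288,700): Health Coverage Credit: income exceeds $231,800 by $56,900, which is 29 full-or-partial $2,000 increments; reduction = 29 × $75 = $2,175, leaving $525.
Yuki ($298,500): Health Coverage Credit: income exceeds $231,800 by $66,700, which is 34 full-or-partial $2,000 increments; reduction = 34 × $75 = $2,550, leaving $150.
Difference: |$525 − $150| = $375.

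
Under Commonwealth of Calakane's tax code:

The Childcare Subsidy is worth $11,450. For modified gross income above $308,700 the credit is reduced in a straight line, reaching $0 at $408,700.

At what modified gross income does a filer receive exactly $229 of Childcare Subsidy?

$406,700

$229 is 229/11,450 of the full $11,450, so 11,221/11,450 of the $100,000 range has been used: income = $308,700 + $100,000 × 11,221/11,450 = $406,700.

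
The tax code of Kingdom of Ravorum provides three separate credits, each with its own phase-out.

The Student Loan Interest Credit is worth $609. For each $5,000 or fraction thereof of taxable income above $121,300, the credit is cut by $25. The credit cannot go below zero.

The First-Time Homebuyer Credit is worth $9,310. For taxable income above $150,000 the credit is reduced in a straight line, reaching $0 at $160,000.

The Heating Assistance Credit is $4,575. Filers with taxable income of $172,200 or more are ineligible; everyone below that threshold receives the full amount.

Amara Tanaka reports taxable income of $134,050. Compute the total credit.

Student Loan Interest Credit: income exceeds $121,300 by $12,750, which is 3 full-or-partial $5,000 increments; reduction = 3 × $25 = $75, leaving $534.
First-Time Homebuyer Credit: $134,050 is at or below the $150,000 threshold, so the full $9,310 applies.
Heating Assistance Credit: $134,050 is below the $172,200 cutoff, so the full $4,575 applies.
Total: $534 + $9,310 + $4,575 = $14,419.

$14,419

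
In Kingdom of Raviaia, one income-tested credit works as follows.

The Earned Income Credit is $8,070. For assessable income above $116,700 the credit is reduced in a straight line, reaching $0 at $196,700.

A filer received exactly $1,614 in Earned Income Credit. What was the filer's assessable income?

$180,700

$1,614 is 1,614/8,070 of the full $8,070, so 6,456/8,070 of the $80,000 range has been used: income = $116,700 + $80,000 × 6,456/8,070 = $180,700.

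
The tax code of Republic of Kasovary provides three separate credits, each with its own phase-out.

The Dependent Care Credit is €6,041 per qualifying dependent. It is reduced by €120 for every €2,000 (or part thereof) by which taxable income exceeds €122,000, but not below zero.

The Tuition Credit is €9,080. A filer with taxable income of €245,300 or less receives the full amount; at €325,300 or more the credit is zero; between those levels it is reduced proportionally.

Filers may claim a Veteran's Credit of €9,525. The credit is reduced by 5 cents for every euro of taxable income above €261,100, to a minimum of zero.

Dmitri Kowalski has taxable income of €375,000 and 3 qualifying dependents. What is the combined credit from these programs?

Dependent Care Credit: base = 3 × €6,041 = €18,123. income exceeds €122,000 by €253,000, which is 127 full-or-partial €2,000 increments; reduction = 127 × €120 = €15,240, leaving €2,883.
Tuition Credit: €375,000 is at or above €325,300, so the credit is €0.
Veteran's Credit: 5% of the €113,900 excess over €261,100 is €5,695; credit = €9,525 − €5,695 = €3,830.
Total: €2,883 + €0 + €3,830 = €6,713.

€6,713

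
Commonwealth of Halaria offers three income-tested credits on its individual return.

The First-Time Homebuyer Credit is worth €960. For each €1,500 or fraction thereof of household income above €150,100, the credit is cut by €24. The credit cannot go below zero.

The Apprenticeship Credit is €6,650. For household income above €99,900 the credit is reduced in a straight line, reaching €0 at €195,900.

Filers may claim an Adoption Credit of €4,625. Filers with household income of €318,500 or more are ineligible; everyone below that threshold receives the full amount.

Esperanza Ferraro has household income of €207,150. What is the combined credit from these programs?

€4,649

First-Time Homebuyer Credit: income exceeds €150,100 by €57,050, which is 39 full-or-partial €1,500 increments; reduction = 39 × €24 = €936, leaving €24.
Apprenticeship Credit: €207,150 is at or above €195,900, so the credit is €0.
Adoption Credit: €207,150 is below the €318,500 cutoff, so the full €4,625 applies.
Total: €24 + €0 + €4,625 = €4,649.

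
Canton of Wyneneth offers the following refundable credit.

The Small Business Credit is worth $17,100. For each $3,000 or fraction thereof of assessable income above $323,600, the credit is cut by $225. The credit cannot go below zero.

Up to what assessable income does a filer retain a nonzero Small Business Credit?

$548,600

After 75 increments the reduction is 75 × $225 = $16,875, leaving $225; one more increment wipes it out. Increment 75 ends at excess 75 × $3,000 = $225,000, so the highest qualifying income is $323,600 + $225,000 = $548,600.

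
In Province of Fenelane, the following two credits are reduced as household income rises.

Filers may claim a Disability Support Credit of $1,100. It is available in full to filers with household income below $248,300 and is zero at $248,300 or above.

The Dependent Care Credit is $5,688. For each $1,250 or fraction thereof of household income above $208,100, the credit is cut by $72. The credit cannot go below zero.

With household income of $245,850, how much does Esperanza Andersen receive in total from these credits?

Disability Support Credit: $245,850 is below the $248,300 cutoff, so the full $1,100 applies.
Dependent Care Credit: income exceeds $208,100 by $37,750, which is 31 full-or-partial $1,250 increments; reduction = 31 × $72 = $2,232, leaving $3,456.
Total: $1,100 + $3,456 = $4,556.

$4,556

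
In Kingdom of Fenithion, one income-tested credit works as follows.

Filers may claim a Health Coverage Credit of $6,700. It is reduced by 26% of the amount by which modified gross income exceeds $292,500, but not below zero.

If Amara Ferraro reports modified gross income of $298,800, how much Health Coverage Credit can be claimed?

$5,062

Health Coverage Credit: 26% of the $6,300 excess over $292,500 is $1,638; credit = $6,700 − $1,638 = $5,062.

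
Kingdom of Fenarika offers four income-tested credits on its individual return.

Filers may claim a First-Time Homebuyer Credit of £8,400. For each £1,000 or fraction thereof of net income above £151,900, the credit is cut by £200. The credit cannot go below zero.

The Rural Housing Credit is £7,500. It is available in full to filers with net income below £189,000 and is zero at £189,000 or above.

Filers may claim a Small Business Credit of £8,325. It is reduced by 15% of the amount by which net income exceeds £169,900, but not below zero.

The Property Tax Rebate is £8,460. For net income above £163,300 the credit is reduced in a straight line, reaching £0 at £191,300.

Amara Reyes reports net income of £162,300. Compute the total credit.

First-Time Homebuyer Credit: income exceeds £151,900 by £10,400, which is 11 full-or-partial £1,000 increments; reduction = 11 × £200 = £2,200, leaving £6,200.
Rural Housing Credit: £162,300 is below the £189,000 cutoff, so the full £7,500 applies.
Small Business Credit: £162,300 is at or below the £169,900 threshold, so the full £8,325 applies.
Property Tax Rebate: £162,300 is at or below the £163,300 threshold, so the full £8,460 applies.
Total: £6,200 + £7,500 + £8,325 + £8,460 = £30,485.

£30,485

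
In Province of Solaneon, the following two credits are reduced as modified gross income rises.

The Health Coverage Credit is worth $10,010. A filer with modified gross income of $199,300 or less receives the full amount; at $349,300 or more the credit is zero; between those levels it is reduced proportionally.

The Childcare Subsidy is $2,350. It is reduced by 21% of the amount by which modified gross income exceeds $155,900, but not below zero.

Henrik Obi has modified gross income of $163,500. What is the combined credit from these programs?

Health Coverage Credit: $163,500 is at or below the $199,300 threshold, so the full $10,010 applies.
Childcare Subsidy: 21% of the $7,600 excess over $155,900 is $1,596; credit = $2,350 − $1,596 = $754.
Total: $10,010 + $754 = $10,764.

$10,764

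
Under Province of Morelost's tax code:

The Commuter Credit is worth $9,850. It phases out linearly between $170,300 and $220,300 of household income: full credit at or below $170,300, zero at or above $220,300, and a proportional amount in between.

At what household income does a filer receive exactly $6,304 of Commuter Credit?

$6,304 is 6,304/9,850 of the full $9,850, so 3,546/9,850 of the $50,000 range has been used: income = $170,300 + $50,000 × 3,546/9,850 = $188,300.

$188,300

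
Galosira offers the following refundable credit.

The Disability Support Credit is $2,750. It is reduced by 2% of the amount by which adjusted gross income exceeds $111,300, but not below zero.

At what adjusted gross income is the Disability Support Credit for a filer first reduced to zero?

$248,800

The credit falls by 2% of each dollar above $111,300, so it reaches zero when the excess is $2,750 / 2% = $137,500: income = $111,300 + $137,500 = $248,800.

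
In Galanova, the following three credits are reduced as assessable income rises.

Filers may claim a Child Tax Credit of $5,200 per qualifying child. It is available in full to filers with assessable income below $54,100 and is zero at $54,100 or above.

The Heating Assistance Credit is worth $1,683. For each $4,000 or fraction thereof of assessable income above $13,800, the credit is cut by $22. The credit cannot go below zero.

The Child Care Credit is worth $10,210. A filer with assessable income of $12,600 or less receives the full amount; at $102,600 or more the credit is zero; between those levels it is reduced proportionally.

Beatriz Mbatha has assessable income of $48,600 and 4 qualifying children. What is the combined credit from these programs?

$28,411

Child Tax Credit: base = 4 × $5,200 = $20,800. $48,600 is below the $54,100 cutoff, so the full $20,800 applies.
Heating Assistance Credit: income exceeds $13,800 by $34,800, which is 9 full-or-partial $4,000 increments; reduction = 9 × $22 = $198, leaving $1,485.
Child Care Credit: $48,600 is $36,000 into a $90,000 phase-out range, leaving 54,000/90,000 of the credit: $10,210 × 54,000/90,000 = $6,126.
Total: $20,800 + $1,485 + $6,126 = $28,411.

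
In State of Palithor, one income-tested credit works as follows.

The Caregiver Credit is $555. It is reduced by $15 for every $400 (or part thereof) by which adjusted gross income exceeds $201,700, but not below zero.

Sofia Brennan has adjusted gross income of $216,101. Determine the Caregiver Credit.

Caregiver Credit: income exceeds $201,700 by $14,401 → 37 increments × $15 = $555 ≥ base, so the credit is $0.

$0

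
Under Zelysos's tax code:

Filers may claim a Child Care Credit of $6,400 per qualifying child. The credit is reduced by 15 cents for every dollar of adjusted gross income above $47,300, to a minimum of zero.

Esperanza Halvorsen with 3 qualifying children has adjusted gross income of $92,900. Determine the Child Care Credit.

$12,360

Child Care Credit: base = 3 × $6,400 = $19,200. 15% of the $45,600 excess over $47,300 is $6,840; credit = $19,200 − $6,840 = $12,360.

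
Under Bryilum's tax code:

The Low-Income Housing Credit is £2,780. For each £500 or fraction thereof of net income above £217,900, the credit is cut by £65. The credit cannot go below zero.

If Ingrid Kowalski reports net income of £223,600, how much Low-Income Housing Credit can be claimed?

Low-Income Housing Credit: income exceeds £217,900 by £5,700, which is 12 full-or-partial £500 increments; reduction = 12 × £65 = £780, leaving £2,000.

£2,000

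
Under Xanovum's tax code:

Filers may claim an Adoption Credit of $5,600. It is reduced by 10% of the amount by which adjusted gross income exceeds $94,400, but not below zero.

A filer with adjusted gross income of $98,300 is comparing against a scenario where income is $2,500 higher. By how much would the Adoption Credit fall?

At $98,300 — 10% of the $3,900 excess over $94,400 is $390; credit = $5,600 − $390 = $5,210.
At $100,800 — 10% of the $6,400 excess over $94,400 is $640; credit = $5,600 − $640 = $4,960.
Lost: $5,210 − $4,960 = $250.

$250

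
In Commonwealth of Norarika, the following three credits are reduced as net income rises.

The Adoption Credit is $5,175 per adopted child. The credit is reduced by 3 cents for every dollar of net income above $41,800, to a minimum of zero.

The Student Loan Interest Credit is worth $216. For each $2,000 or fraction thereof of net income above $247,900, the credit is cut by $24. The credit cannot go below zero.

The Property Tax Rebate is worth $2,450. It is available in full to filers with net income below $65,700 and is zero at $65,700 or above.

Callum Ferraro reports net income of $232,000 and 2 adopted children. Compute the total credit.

$4,860

Adoption Credit: base = 2 × $5,175 = $10,350. 3% of the $190,200 excess over $41,800 is $5,706; credit = $10,350 − $5,706 = $4,644.
Student Loan Interest Credit: $232,000 is at or below the $247,900 threshold, so the full $216 applies.
Property Tax Rebate: $232,000 meets or exceeds the $65,700 cutoff, so the credit is $0.
Total: $4,644 + $216 + $0 = $4,860.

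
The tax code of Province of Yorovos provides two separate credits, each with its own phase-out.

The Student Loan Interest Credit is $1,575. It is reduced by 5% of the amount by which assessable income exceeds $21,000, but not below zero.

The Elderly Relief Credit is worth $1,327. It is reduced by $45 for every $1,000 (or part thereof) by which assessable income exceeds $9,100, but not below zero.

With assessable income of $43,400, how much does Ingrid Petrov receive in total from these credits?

Student Loan Interest Credit: 5% of the $22,400 excess over $21,000 is $1,120; credit = $1,575 − $1,120 = $455.
Elderly Relief Credit: income exceeds $9,100 by $34,300 → 35 increments × $45 = $1,575 ≥ base, so the credit is $0.
Total: $455 + $0 = $455.

$455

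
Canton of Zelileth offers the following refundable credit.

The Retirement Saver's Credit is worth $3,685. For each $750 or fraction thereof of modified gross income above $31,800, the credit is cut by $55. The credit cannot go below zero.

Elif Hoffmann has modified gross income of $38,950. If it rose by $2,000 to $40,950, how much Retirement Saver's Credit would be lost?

At $38,950 — income exceeds $31,800 by $7,150, which is 10 full-or-partial $750 increments; reduction = 10 × $55 = $550, leaving $3,135.
At $40,950 — income exceeds $31,800 by $9,150, which is 13 full-or-partial $750 increments; reduction = 13 × $55 = $715, leaving $2,970.
Lost: $3,135 − $2,970 = $165.

$165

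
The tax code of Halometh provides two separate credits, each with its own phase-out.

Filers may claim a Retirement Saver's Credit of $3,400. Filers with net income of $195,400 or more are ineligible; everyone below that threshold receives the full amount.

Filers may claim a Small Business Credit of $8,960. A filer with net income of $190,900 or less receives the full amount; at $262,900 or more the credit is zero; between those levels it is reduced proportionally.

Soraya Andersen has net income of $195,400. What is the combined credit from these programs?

Retirement Saver's Credit: $195,400 meets or exceeds the $195,400 cutoff, so the credit is $0.
Small Business Credit: $195,400 is $4,500 into a $72,000 phase-out range, leaving 67,500/72,000 of the credit: $8,960 × 67,500/72,000 = $8,400.
Total: $0 + $8,400 = $8,400.

$8,400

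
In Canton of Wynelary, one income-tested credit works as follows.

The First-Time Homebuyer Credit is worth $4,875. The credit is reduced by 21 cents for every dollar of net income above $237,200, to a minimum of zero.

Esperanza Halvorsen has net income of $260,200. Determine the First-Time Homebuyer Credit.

First-Time Homebuyer Credit: 21% of the $23,000 excess over $237,200 is $4,830; credit = $4,875 − $4,830 = $45.

$45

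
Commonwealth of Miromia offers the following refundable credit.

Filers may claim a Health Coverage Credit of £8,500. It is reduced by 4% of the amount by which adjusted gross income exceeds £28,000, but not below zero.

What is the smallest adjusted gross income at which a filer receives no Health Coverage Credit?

The credit falls by 4% of each pound above £28,000, so it reaches zero when the excess is £8,500 / 4% = £212,500: income = £28,000 + £212,500 = £240,500.

£240,500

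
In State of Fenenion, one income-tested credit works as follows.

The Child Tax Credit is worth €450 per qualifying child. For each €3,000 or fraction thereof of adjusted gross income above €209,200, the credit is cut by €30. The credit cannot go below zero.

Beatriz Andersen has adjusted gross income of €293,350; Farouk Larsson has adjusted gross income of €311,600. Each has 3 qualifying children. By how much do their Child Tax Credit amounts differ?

€180

Beatriz (€293,350): Child Tax Credit: base = 3 × €450 = €1,350. income exceeds €209,200 by €84,150, which is 29 full-or-partial €3,000 increments; reduction = 29 × €30 = €870, leaving €480.
Farouk (€311,600): Child Tax Credit: base = 3 × €450 = €1,350. income exceeds €209,200 by €102,400, which is 35 full-or-partial €3,000 increments; reduction = 35 × €30 = €1,050, leaving €300.
Difference: |€480 − €300| = €180.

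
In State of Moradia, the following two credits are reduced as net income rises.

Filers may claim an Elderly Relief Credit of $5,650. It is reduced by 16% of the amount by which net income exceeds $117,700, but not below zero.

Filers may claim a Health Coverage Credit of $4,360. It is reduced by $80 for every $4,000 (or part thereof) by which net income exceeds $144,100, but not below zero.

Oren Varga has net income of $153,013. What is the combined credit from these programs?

$4,120

Elderly Relief Credit: 16% of the $35,313 excess over $117,700 is $5,650.08 ≥ base, so the credit is $0.
Health Coverage Credit: income exceeds $144,100 by $8,913, which is 3 full-or-partial $4,000 increments; reduction = 3 × $80 = $240, leaving $4,120.
Total: $0 + $4,120 = $4,120.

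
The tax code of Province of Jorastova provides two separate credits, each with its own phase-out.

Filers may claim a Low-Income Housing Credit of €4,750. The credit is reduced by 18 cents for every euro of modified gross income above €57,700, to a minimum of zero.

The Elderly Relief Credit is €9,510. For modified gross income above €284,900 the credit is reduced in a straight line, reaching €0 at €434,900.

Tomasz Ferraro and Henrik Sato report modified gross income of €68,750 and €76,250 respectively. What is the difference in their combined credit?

Tomasz (€68,750): Low-Income Housing Credit: 18% of the €11,050 excess over €57,700 is €1,989; credit = €4,750 − €1,989 = €2,761. Elderly Relief Credit: €68,750 is at or below the €284,900 threshold, so the full €9,510 applies. total €2,761 + €9,510 = €12,271
Henrik (€76,250): Low-Income Housing Credit: 18% of the €18,550 excess over €57,700 is €3,339; credit = €4,750 − €3,339 = €1,411. Elderly Relief Credit: €76,250 is at or below the €284,900 threshold, so the full €9,510 applies. total €1,411 + €9,510 = €10,921
Difference: |€12,271 − €10,921| = €1,350.

€1,350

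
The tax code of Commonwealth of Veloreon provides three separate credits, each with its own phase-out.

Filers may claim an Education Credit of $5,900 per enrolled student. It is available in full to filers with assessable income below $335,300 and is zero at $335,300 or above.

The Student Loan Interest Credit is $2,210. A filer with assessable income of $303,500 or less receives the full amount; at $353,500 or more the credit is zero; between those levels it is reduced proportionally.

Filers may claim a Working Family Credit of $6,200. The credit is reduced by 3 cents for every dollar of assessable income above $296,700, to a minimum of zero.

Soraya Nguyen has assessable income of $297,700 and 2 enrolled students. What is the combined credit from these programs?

$20,180

Education Credit: base = 2 × $5,900 = $11,800. $297,700 is below the $335,300 cutoff, so the full $11,800 applies.
Student Loan Interest Credit: $297,700 is at or below the $303,500 threshold, so the full $2,210 applies.
Working Family Credit: 3% of the $1,000 excess over $296,700 is $30; credit = $6,200 − $30 = $6,170.
Total: $11,800 + $2,210 + $6,170 = $20,180.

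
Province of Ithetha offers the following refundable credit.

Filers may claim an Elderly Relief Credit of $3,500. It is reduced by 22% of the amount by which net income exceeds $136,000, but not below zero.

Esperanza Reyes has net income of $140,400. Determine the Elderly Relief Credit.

Elderly Relief Credit: 22% of the $4,400 excess over $136,000 is $968; credit = $3,500 − $968 = $2,532.

$2,532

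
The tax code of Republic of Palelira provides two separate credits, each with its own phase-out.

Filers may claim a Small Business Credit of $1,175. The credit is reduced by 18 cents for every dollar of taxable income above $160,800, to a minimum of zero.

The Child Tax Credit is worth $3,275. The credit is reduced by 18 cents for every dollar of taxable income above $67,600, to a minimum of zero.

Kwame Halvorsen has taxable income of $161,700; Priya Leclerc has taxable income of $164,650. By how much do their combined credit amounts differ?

$531

Kwame ($161,700): Small Business Credit: 18% of the $900 excess over $160,800 is $162; credit = $1,175 − $162 = $1,013. Child Tax Credit: 18% of the $94,100 excess over $67,600 is $16,938 ≥ base, so the credit is $0. total $1,013 + $0 = $1,013
Priya ($164,650): Small Business Credit: 18% of the $3,850 excess over $160,800 is $693; credit = $1,175 − $693 = $482. Child Tax Credit: 18% of the $97,050 excess over $67,600 is $17,469 ≥ base, so the credit is $0. total $482 + $0 = $482
Difference: |$1,013 − $482| = $531.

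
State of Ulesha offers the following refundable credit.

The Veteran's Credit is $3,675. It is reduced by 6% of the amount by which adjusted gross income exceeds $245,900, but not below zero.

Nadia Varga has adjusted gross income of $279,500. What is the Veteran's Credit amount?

Veteran's Credit: 6% of the $33,600 excess over $245,900 is $2,016; credit = $3,675 − $2,016 = $1,659.

$1,659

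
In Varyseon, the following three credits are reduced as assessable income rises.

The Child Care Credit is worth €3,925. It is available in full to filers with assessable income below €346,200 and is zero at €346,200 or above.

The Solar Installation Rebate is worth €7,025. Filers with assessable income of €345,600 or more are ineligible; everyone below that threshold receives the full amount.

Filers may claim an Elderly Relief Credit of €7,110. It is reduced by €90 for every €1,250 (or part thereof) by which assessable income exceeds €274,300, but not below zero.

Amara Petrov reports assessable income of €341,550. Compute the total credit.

€13,200

Child Care Credit: €341,550 is below the €346,200 cutoff, so the full €3,925 applies.
Solar Installation Rebate: €341,550 is below the €345,600 cutoff, so the full €7,025 applies.
Elderly Relief Credit: income exceeds €274,300 by €67,250, which is 54 full-or-partial €1,250 increments; reduction = 54 × €90 = €4,860, leaving €2,250.
Total: €3,925 + €7,025 + €2,250 = €13,200.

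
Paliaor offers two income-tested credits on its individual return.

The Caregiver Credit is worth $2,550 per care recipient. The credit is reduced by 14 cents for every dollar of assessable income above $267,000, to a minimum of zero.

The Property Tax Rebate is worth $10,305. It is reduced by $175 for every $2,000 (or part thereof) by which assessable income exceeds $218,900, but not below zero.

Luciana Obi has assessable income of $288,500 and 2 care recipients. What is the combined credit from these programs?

Caregiver Credit: base = 2 × $2,550 = $5,100. 14% of the $21,500 excess over $267,000 is $3,010; credit = $5,100 − $3,010 = $2,090.
Property Tax Rebate: income exceeds $218,900 by $69,600, which is 35 full-or-partial $2,000 increments; reduction = 35 × $175 = $6,125, leaving $4,180.
Total: $2,090 + $4,180 = $6,270.

$6,270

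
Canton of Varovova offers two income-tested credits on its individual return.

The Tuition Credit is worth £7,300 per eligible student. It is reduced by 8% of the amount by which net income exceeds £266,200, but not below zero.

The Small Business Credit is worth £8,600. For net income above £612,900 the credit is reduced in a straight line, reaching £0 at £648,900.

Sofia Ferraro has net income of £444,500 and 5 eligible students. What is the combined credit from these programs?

£30,836

Tuition Credit: base = 5 × £7,300 = £36,500. 8% of the £178,300 excess over £266,200 is £14,264; credit = £36,500 − £14,264 = £22,236.
Small Business Credit: £444,500 is at or below the £612,900 threshold, so the full £8,600 applies.
Total: £22,236 + £8,600 = £30,836.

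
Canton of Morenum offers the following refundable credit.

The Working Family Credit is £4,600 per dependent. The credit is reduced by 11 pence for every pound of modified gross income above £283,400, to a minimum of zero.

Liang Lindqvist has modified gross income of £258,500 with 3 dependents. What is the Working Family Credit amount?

£13,800

Working Family Credit: base = 3 × £4,600 = £13,800. £258,500 is at or below the £283,400 threshold, so the full £13,800 applies.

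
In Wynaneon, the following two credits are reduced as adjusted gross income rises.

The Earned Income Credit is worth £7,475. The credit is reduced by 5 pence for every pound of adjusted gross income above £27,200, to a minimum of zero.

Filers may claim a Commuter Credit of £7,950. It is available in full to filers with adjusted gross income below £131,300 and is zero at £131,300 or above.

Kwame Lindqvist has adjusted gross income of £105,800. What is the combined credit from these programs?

£11,495

Earned Income Credit: 5% of the £78,600 excess over £27,200 is £3,930; credit = £7,475 − £3,930 = £3,545.
Commuter Credit: £105,800 is below the £131,300 cutoff, so the full £7,950 applies.
Total: £3,545 + £7,950 = £11,495.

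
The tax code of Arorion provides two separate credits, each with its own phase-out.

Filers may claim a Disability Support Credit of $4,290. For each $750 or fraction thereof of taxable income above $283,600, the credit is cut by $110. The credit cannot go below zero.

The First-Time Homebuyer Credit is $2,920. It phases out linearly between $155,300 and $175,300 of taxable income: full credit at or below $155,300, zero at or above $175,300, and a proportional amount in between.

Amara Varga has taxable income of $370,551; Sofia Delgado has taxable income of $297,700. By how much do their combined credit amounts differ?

Amara ($370,551): Disability Support Credit: income exceeds $283,600 by $86,951 → 116 increments × $110 = $12,760 ≥ base, so the credit is $0. First-Time Homebuyer Credit: $370,551 is at or above $175,300, so the credit is $0. total $0 + $0 = $0
Sofia ($297,700): Disability Support Credit: income exceeds $283,600 by $14,100, which is 19 full-or-partial $750 increments; reduction = 19 × $110 = $2,090, leaving $2,200. First-Time Homebuyer Credit: $297,700 is at or above $175,300, so the credit is $0. total $2,200 + $0 = $2,200
Difference: |$0 − $2,200| = $2,200.

$2,200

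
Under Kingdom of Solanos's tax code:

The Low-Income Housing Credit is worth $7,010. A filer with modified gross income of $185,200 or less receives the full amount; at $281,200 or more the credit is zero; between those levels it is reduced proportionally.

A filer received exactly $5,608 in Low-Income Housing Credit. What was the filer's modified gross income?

$204,400

$5,608 is 5,608/7,010 of the full $7,010, so 1,402/7,010 of the $96,000 range has been used: income = $185,200 + $96,000 × 1,402/7,010 = $204,400.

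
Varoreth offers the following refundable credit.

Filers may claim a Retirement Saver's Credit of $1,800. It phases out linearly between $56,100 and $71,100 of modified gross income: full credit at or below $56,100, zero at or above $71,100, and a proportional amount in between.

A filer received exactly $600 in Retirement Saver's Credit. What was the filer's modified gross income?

$600 is 600/1,800 of the full $1,800, so 1,200/1,800 of the $15,000 range has been used: income = $56,100 + $15,000 × 1,200/1,800 = $66,100.

$66,100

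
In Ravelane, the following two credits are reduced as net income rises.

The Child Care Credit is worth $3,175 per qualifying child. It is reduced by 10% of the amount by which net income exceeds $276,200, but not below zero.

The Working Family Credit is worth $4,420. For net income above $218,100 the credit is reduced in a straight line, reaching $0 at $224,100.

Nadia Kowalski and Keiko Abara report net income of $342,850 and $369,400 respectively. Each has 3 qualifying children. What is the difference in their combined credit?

$2,655

Nadia ($342,850): Child Care Credit: base = 3 × $3,175 = $9,525. 10% of the $66,650 excess over $276,200 is $6,665; credit = $9,525 − $6,665 = $2,860. Working Family Credit: $342,850 is at or above $224,100, so the credit is $0. total $2,860 + $0 = $2,860
Keiko ($369,400): Child Care Credit: base = 3 × $3,175 = $9,525. 10% of the $93,200 excess over $276,200 is $9,320; credit = $9,525 − $9,320 = $205. Working Family Credit: $369,400 is at or above $224,100, so the credit is $0. total $205 + $0 = $205
Difference: |$2,860 − $205| = $2,655.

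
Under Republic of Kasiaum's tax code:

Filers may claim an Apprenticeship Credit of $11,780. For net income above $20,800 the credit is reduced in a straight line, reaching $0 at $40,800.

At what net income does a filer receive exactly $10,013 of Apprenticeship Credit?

$23,800

$10,013 is 10,013/11,780 of the full $11,780, so 1,767/11,780 of the $20,000 range has been used: income = $20,800 + $20,000 × 1,767/11,780 = $23,800.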